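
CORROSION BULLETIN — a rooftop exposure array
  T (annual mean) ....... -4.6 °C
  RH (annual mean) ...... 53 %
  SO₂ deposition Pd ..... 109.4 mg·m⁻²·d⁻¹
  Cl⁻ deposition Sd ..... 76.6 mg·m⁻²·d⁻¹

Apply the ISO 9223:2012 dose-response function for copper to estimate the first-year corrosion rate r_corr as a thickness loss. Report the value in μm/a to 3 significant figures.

copper: T≤10 °C ⇒ hinge +0.126·(-4.6−10) = -1.8396
  sulphur-dioxide contribution → 0.06509 μm/a
  chloride contribution → 0.1779 μm/a
  total first-year rate 0.243 μm/a

r_corr = 0.243 μm/a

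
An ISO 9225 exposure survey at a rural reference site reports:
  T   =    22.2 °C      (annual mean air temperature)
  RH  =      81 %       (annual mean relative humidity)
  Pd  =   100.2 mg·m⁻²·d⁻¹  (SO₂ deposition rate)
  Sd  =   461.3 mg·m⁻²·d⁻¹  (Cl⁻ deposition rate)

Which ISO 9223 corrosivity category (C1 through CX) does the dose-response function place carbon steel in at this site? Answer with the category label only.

carbon steel: temperature factor f = -0.054·(12.2) = -0.6588
  sulphur-dioxide contribution → 50.8 μm/a
  chloride contribution → 161 μm/a
  total first-year rate 211.8 μm/a
212 μm/a falls in (200, 700] for carbon steel → category CX

CX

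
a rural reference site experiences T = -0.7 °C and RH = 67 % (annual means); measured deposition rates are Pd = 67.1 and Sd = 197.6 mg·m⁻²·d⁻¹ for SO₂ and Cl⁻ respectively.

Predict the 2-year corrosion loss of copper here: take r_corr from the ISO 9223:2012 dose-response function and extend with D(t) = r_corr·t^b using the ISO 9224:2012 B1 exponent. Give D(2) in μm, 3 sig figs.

copper: f(T) = +0.126·(T−10) [T≤10 °C] = -1.3482
  SO₂ term: 0.0053·67.1^0.26·exp(0.059·67-1.3482) = 0.214
  Sd branch = 0.01025·Sd^0.27·e^(0.036·RH+0.049·T) = 0.4605 μm/a
  sum: 0.214 + 0.4605 → r_corr = 0.6745 μm/a
ISO 9224: D(t) = r_corr · t^b with b = 0.667 (copper, B1)
  D(2) = 0.6745 × 2^0.667 = 0.6745 × 1.588 = 1.071 μm

D(2) = 1.07 μm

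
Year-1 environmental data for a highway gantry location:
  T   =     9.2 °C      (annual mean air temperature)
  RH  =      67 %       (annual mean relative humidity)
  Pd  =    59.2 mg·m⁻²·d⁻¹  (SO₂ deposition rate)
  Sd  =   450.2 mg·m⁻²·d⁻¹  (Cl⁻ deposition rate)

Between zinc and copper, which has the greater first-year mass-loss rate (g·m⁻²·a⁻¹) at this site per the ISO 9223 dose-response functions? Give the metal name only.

zinc: T≤10 °C ⇒ hinge +0.038·(9.2−10) = -0.0304
  SO₂ term: 0.0129·59.2^0.44·exp(0.046·67-0.0304) = 1.643
  Cl⁻ term: 0.0175·450.2^0.57·exp(0.008·67+0.085·9.2) = 2.128
  sum: 1.643 + 2.128 → r_corr = 3.771 μm/a
  mass loss = 3.771 μm/a × 7.14 g/cm³ = 26.92 g·m⁻²·a⁻¹
copper: temperature factor f = +0.126·(-0.8) = -0.1008
  SO₂ term: 0.0053·59.2^0.26·exp(0.059·67-0.1008) = 0.7212
  Cl⁻ term: 0.01025·450.2^0.27·exp(0.036·67+0.049·9.2) = 0.9342
  sum: 0.7212 + 0.9342 → r_corr = 1.655 μm/a
  mass loss = 1.655 μm/a × 8.96 g/cm³ = 14.83 g·m⁻²·a⁻¹
Ordering by g·m⁻²·a⁻¹: zinc (26.9) > copper (14.8)

zinc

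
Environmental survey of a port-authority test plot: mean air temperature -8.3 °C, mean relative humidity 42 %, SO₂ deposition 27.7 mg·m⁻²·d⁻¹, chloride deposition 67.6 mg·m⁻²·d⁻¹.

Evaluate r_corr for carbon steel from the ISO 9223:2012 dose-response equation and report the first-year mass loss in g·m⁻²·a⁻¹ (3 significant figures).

carbon steel: temperature factor f = +0.150·(-18.3) = -2.7450
  SO₂ term: 1.77·27.7^0.52·exp(0.02·42-2.7450) = 1.482
  Sd branch = 0.102·Sd^0.62·e^(0.033·RH+0.04·T) = 3.989 μm/a
  sum: 1.482 + 3.989 → r_corr = 5.471 μm/a
Convert to mass loss: 5.471 μm/a × 7.85 g/cm³ = 42.95 g·m⁻²·a⁻¹

r_corr = 42.9 g·m⁻²·a⁻¹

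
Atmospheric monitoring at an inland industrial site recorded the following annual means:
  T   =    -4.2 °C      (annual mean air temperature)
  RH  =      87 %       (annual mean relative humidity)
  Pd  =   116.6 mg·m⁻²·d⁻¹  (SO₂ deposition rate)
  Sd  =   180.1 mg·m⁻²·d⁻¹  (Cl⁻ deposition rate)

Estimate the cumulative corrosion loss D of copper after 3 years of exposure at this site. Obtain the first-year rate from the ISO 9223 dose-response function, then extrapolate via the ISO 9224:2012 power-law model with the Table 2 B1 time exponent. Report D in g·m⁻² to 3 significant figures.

D(3) = 24.1 g·m⁻²

copper: T≤10 °C ⇒ hinge +0.126·(-4.2−10) = -1.7892
  SO₂ term: 0.0053·116.6^0.26·exp(0.059·87-1.7892) = 0.5174
  Sd branch = 0.01025·Sd^0.27·e^(0.036·RH+0.049·T) = 0.7772 μm/a
  sum: 0.5174 + 0.7772 → r_corr = 1.295 μm/a
ISO 9224: D(t) = r_corr · t^b with b = 0.667 (copper, B1)
  D(3) = 1.295 × 3^0.667 = 1.295 × 2.081 = 2.694 μm
  Mass loss = 2.694 μm × 8.96 g/cm³ = 24.14 g·m⁻²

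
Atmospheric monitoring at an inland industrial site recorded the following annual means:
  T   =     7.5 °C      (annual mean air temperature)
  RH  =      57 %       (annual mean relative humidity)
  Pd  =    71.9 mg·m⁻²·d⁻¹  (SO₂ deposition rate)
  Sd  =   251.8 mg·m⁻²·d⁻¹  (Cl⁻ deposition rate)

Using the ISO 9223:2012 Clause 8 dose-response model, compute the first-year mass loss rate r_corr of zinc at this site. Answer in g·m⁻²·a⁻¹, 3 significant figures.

zinc: temperature factor f = +0.038·(-2.5) = -0.0950
  Pd branch = 0.0129·Pd^0.44·e^(0.046·RH+f) = 1.059 μm/a
  Sd branch = 0.0175·Sd^0.57·e^(0.008·RH+0.085·T) = 1.221 μm/a
  r_corr = 1.059 + 1.221 = 2.28 μm/a
Convert to mass loss: 2.28 μm/a × 7.14 g/cm³ = 16.28 g·m⁻²·a⁻¹

r_corr = 16.3 g·m⁻²·a⁻¹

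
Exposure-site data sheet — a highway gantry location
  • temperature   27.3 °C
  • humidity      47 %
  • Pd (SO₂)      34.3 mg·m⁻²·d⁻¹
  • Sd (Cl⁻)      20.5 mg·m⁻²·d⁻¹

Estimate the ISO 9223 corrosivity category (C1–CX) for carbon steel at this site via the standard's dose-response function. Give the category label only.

C2

carbon steel: f(T) = -0.054·(T−10) [T>10 °C] = -0.9342
  sulphur-dioxide contribution → 11.19 μm/a
  chloride contribution → 9.327 μm/a
  total first-year rate 20.52 μm/a
ISO 9223 Table 2 (carbon steel): 1.3 < 20.5 ≤ 25 μm/a ⇒ C2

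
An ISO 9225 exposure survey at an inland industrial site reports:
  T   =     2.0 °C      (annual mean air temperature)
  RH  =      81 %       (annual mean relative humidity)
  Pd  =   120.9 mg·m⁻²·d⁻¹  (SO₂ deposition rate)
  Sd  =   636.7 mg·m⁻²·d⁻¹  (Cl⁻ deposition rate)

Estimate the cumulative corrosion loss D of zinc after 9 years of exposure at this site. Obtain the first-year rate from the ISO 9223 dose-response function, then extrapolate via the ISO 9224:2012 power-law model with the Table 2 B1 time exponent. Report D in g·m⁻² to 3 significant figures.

zinc: T≤10 °C ⇒ hinge +0.038·(2.0−10) = -0.3040
  SO₂ term: 0.0129·120.9^0.44·exp(0.046·81-0.3040) = 3.258
  Sd branch = 0.0175·Sd^0.57·e^(0.008·RH+0.085·T) = 1.572 μm/a
  r_corr = 3.258 + 1.572 = 4.831 μm/a
Long-term exponent b (ISO 9224 Table 2, B1) = 0.813
  D(9) = 4.831 × 9^0.813 = 4.831 × 5.968 = 28.83 μm
  Mass loss = 28.83 μm × 7.14 g/cm³ = 205.8 g·m⁻²

D(9) = 206 g·m⁻²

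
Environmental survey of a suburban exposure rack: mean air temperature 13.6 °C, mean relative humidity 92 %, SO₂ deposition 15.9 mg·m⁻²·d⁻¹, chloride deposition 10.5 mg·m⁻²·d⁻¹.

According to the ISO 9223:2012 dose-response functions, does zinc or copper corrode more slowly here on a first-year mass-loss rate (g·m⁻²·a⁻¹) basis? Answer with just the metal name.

zinc

zinc: f(T) = -0.071·(T−10) [T>10 °C] = -0.2556
  Pd branch = 0.0129·Pd^0.44·e^(0.046·RH+f) = 2.323 μm/a
  Sd branch = 0.0175·Sd^0.57·e^(0.008·RH+0.085·T) = 0.4434 μm/a
  r_corr = 2.323 + 0.4434 = 2.767 μm/a
  mass loss = 2.767 μm/a × 7.14 g/cm³ = 19.76 g·m⁻²·a⁻¹
copper: f(T) = -0.080·(T−10) [T>10 °C] = -0.2880
  Pd branch = 0.0053·Pd^0.26·e^(0.059·RH+f) = 1.857 μm/a
  Cl⁻ term: 0.01025·10.5^0.27·exp(0.036·92+0.049·13.6) = 1.033
  r_corr = 1.857 + 1.033 = 2.891 μm/a
  mass loss = 2.891 μm/a × 8.96 g/cm³ = 25.9 g·m⁻²·a⁻¹
Ordering by g·m⁻²·a⁻¹: copper (25.9) > zinc (19.8)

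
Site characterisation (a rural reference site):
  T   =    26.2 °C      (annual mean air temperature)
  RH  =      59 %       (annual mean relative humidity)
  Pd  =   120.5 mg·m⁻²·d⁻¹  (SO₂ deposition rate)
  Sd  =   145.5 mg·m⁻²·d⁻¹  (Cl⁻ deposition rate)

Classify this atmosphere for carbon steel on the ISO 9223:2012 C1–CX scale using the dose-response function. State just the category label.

C4

carbon steel: f(T) = -0.054·(T−10) [T>10 °C] = -0.8748
  sulphur-dioxide contribution → 29.02 μm/a
  chloride contribution → 44.7 μm/a
  total first-year rate 73.71 μm/a
73.7 μm/a falls in (50, 80] for carbon steel → category C4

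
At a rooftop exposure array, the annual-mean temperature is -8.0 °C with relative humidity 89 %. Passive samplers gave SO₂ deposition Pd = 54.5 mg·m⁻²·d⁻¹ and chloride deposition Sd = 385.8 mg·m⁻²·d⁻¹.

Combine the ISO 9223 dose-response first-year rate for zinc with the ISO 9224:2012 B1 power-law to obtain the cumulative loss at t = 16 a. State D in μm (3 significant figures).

D(16) = 26.7 μm

zinc: T≤10 °C ⇒ hinge +0.038·(-8.0−10) = -0.6840
  sulphur-dioxide contribution → 2.268 μm/a
  chloride contribution → 0.5385 μm/a
  total first-year rate 2.806 μm/a
ISO 9224: D(t) = r_corr · t^b with b = 0.813 (zinc, B1)
  D(16) = 2.806 × 16^0.813 = 2.806 × 9.527 = 26.73 μm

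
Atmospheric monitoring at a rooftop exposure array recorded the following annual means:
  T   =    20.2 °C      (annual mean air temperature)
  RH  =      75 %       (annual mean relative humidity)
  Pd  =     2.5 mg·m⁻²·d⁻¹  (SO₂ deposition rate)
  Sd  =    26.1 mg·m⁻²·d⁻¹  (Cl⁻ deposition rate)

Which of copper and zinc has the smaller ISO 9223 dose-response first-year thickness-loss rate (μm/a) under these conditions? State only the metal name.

copper: f(T) = -0.080·(T−10) [T>10 °C] = -0.8160
  Pd branch = 0.0053·Pd^0.26·e^(0.059·RH+f) = 0.2484 μm/a
  Sd branch = 0.01025·Sd^0.27·e^(0.036·RH+0.049·T) = 0.9901 μm/a
  r_corr = 0.2484 + 0.9901 = 1.238 μm/a
zinc: f(T) = -0.071·(T−10) [T>10 °C] = -0.7242
  Pd branch = 0.0129·Pd^0.44·e^(0.046·RH+f) = 0.2948 μm/a
  Cl⁻ term: 0.0175·26.1^0.57·exp(0.008·75+0.085·20.2) = 1.14
  r_corr = 0.2948 + 1.14 = 1.434 μm/a
Ordering by μm/a: zinc (1.43) > copper (1.24)

copper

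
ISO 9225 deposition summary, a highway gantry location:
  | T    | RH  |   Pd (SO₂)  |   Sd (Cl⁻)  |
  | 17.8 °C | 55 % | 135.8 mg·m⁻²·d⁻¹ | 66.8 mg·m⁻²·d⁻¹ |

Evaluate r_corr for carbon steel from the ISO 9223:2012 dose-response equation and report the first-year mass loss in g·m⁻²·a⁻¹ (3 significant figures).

r_corr = 488 g·m⁻²·a⁻¹

carbon steel: f(T) = -0.054·(T−10) [T>10 °C] = -0.4212
  Pd branch = 1.77·Pd^0.52·e^(0.02·RH+f) = 44.86 μm/a
  Cl⁻ term: 0.102·66.8^0.62·exp(0.033·55+0.04·17.8) = 17.28
  r_corr = 44.86 + 17.28 = 62.14 μm/a
Convert to mass loss: 62.14 μm/a × 7.85 g/cm³ = 487.8 g·m⁻²·a⁻¹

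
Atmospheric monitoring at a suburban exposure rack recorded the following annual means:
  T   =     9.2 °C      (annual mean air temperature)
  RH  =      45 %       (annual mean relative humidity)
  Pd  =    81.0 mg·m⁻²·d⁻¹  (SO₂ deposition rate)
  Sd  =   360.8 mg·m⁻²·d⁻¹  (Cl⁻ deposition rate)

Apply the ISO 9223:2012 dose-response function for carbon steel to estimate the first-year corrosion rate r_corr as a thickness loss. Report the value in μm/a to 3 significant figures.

carbon steel: temperature factor f = +0.150·(-0.8) = -0.1200
  sulphur-dioxide contribution → 37.94 μm/a
  chloride contribution → 25.05 μm/a
  total first-year rate 63 μm/a

r_corr = 63.0 μm/a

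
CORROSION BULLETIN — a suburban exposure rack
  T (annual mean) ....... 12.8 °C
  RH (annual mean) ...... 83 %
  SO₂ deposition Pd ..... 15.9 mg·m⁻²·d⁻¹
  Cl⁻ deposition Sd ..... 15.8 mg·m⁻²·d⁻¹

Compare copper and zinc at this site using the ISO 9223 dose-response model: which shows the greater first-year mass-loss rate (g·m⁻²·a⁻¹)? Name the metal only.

copper: f(T) = -0.080·(T−10) [T>10 °C] = -0.2240
  SO₂ term: 0.0053·15.9^0.26·exp(0.059·83-0.2240) = 1.164
  Cl⁻ term: 0.01025·15.8^0.27·exp(0.036·83+0.049·12.8) = 0.8025
  r_corr = 1.164 + 0.8025 = 1.967 μm/a
  mass loss = 1.967 μm/a × 8.96 g/cm³ = 17.62 g·m⁻²·a⁻¹
zinc: T>10 °C ⇒ hinge -0.071·(12.8−10) = -0.1988
  SO₂ term: 0.0129·15.9^0.44·exp(0.046·83-0.1988) = 1.626
  Sd branch = 0.0175·Sd^0.57·e^(0.008·RH+0.085·T) = 0.4866 μm/a
  sum: 1.626 + 0.4866 → r_corr = 2.112 μm/a
  mass loss = 2.112 μm/a × 7.14 g/cm³ = 15.08 g·m⁻²·a⁻¹
Ordering by g·m⁻²·a⁻¹: copper (17.6) > zinc (15.1)

copper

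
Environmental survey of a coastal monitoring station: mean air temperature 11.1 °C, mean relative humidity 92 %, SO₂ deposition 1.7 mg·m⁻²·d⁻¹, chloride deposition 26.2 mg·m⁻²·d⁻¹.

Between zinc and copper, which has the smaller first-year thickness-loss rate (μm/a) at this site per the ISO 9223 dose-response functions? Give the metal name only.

zinc: temperature factor f = -0.071·(1.1) = -0.0781
  sulphur-dioxide contribution → 1.038 μm/a
  chloride contribution → 0.6038 μm/a
  ⇒ r_corr(zinc) = 1.641 μm/a
copper: f(T) = -0.080·(T−10) [T>10 °C] = -0.0880
  sulphur-dioxide contribution → 1.269 μm/a
  chloride contribution → 1.17 μm/a
  total first-year rate 2.439 μm/a
Ordering by μm/a: copper (2.44) > zinc (1.64)

zinc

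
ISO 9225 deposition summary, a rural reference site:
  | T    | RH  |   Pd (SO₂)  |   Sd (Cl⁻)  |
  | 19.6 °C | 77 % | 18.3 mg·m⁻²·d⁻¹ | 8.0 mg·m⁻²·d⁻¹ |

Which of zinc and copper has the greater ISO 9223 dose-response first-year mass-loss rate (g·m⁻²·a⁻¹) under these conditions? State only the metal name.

copper

zinc: T>10 °C ⇒ hinge -0.071·(19.6−10) = -0.6816
  Pd branch = 0.0129·Pd^0.44·e^(0.046·RH+f) = 0.8097 μm/a
  Sd branch = 0.0175·Sd^0.57·e^(0.008·RH+0.085·T) = 0.5609 μm/a
  sum: 0.8097 + 0.5609 → r_corr = 1.371 μm/a
  mass loss = 1.371 μm/a × 7.14 g/cm³ = 9.786 g·m⁻²·a⁻¹
copper: f(T) = -0.080·(T−10) [T>10 °C] = -0.7680
  SO₂ term: 0.0053·18.3^0.26·exp(0.059·77-0.7680) = 0.492
  Cl⁻ term: 0.01025·8.0^0.27·exp(0.036·77+0.049·19.6) = 0.7508
  sum: 0.492 + 0.7508 → r_corr = 1.243 μm/a
  mass loss = 1.243 μm/a × 8.96 g/cm³ = 11.14 g·m⁻²·a⁻¹
Ordering by g·m⁻²·a⁻¹: copper (11.1) > zinc (9.79)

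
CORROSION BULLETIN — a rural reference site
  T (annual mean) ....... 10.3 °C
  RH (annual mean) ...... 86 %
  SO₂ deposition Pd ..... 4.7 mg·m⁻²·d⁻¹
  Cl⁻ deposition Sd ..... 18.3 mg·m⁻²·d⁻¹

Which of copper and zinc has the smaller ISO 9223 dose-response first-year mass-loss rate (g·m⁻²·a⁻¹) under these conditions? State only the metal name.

zinc

copper: T>10 °C ⇒ hinge -0.080·(10.3−10) = -0.0240
  Pd branch = 0.0053·Pd^0.26·e^(0.059·RH+f) = 1.237 μm/a
  Cl⁻ term: 0.01025·18.3^0.27·exp(0.036·86+0.049·10.3) = 0.8229
  sum: 1.237 + 0.8229 → r_corr = 2.059 μm/a
  mass loss = 2.059 μm/a × 8.96 g/cm³ = 18.45 g·m⁻²·a⁻¹
zinc: f(T) = -0.071·(T−10) [T>10 °C] = -0.0213
  SO₂ term: 0.0129·4.7^0.44·exp(0.046·86-0.0213) = 1.304
  Cl⁻ term: 0.0175·18.3^0.57·exp(0.008·86+0.085·10.3) = 0.4382
  sum: 1.304 + 0.4382 → r_corr = 1.742 μm/a
  mass loss = 1.742 μm/a × 7.14 g/cm³ = 12.44 g·m⁻²·a⁻¹
Ordering by g·m⁻²·a⁻¹: copper (18.5) > zinc (12.4)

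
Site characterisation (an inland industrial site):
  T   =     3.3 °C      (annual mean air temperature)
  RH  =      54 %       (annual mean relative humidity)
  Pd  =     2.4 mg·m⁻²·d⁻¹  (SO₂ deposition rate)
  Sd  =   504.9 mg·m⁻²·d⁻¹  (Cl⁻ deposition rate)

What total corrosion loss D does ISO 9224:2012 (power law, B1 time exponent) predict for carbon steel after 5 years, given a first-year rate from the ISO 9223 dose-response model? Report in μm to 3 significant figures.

carbon steel: T≤10 °C ⇒ hinge +0.150·(3.3−10) = -1.0050
  SO₂ term: 1.77·2.4^0.52·exp(0.02·54-1.0050) = 3.008
  Cl⁻ term: 0.102·504.9^0.62·exp(0.033·54+0.04·3.3) = 32.8
  sum: 3.008 + 32.8 → r_corr = 35.8 μm/a
Long-term exponent b (ISO 9224 Table 2, B1) = 0.523
  D(5) = 35.8 × 5^0.523 = 35.8 × 2.32 = 83.08 μm

D(5) = 83.1 μm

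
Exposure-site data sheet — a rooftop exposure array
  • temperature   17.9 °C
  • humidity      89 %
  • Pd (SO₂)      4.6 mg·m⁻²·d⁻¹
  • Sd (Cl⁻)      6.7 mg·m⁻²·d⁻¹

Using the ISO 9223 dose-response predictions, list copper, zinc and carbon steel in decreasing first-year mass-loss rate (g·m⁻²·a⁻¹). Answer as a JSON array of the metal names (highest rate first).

copper: temperature factor f = -0.080·(7.9) = -0.6320
  Pd branch = 0.0053·Pd^0.26·e^(0.059·RH+f) = 0.7991 μm/a
  Cl⁻ term: 0.01025·6.7^0.27·exp(0.036·89+0.049·17.9) = 1.014
  r_corr = 0.7991 + 1.014 = 1.813 μm/a
  mass loss = 1.813 μm/a × 8.96 g/cm³ = 16.25 g·m⁻²·a⁻¹
zinc: f(T) = -0.071·(T−10) [T>10 °C] = -0.5609
  Pd branch = 0.0129·Pd^0.44·e^(0.046·RH+f) = 0.8642 μm/a
  Cl⁻ term: 0.0175·6.7^0.57·exp(0.008·89+0.085·17.9) = 0.4829
  sum: 0.8642 + 0.4829 → r_corr = 1.347 μm/a
  mass loss = 1.347 μm/a × 7.14 g/cm³ = 9.619 g·m⁻²·a⁻¹
carbon steel: f(T) = -0.054·(T−10) [T>10 °C] = -0.4266
  Pd branch = 1.77·Pd^0.52·e^(0.02·RH+f) = 15.15 μm/a
  Cl⁻ term: 0.102·6.7^0.62·exp(0.033·89+0.04·17.9) = 12.8
  r_corr = 15.15 + 12.8 = 27.95 μm/a
  mass loss = 27.95 μm/a × 7.85 g/cm³ = 219.4 g·m⁻²·a⁻¹
Ordering by g·m⁻²·a⁻¹: carbon steel (219) > copper (16.2) > zinc (9.62)

["carbon steel", "copper", "zinc"]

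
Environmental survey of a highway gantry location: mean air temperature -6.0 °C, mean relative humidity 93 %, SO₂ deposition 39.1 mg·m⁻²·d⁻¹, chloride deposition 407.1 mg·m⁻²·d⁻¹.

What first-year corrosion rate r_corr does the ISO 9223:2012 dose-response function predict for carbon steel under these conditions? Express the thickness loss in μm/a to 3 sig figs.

carbon steel: T≤10 °C ⇒ hinge +0.150·(-6.0−10) = -2.4000
  sulphur-dioxide contribution → 6.94 μm/a
  chloride contribution → 71.65 μm/a
  total first-year rate 78.59 μm/a

r_corr = 78.6 μm/a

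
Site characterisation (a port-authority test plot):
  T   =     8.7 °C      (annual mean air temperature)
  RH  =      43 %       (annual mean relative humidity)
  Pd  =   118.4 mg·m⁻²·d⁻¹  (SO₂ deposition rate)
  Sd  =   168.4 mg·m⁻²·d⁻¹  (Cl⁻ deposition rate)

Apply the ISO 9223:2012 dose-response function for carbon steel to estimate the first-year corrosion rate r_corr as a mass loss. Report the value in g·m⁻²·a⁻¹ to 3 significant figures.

r_corr = 436 g·m⁻²·a⁻¹

carbon steel: f(T) = +0.150·(T−10) [T≤10 °C] = -0.1950
  sulphur-dioxide contribution → 41.2 μm/a
  chloride contribution → 14.33 μm/a
  ⇒ r_corr(carbon steel) = 55.54 μm/a
Convert to mass loss: 55.54 μm/a × 7.85 g/cm³ = 436 g·m⁻²·a⁻¹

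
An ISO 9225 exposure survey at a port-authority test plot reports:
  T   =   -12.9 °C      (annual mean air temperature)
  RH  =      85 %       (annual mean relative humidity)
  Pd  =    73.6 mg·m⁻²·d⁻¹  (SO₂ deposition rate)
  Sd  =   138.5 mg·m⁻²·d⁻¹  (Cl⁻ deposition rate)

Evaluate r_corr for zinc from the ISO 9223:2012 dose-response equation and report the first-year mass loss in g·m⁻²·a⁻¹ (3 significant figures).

zinc: T≤10 °C ⇒ hinge +0.038·(-12.9−10) = -0.8702
  SO₂ term: 0.0129·73.6^0.44·exp(0.046·85-0.8702) = 1.787
  Sd branch = 0.0175·Sd^0.57·e^(0.008·RH+0.085·T) = 0.1918 μm/a
  r_corr = 1.787 + 0.1918 = 1.979 μm/a
Convert to mass loss: 1.979 μm/a × 7.14 g/cm³ = 14.13 g·m⁻²·a⁻¹

r_corr = 14.1 g·m⁻²·a⁻¹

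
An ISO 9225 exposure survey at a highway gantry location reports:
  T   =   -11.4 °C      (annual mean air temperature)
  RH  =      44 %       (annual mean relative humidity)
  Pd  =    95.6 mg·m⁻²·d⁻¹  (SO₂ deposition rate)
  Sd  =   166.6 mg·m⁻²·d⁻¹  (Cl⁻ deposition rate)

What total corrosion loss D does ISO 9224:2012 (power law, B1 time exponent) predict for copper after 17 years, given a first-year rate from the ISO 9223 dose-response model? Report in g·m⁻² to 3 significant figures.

copper: temperature factor f = +0.126·(-21.4) = -2.6964
  Pd branch = 0.0053·Pd^0.26·e^(0.059·RH+f) = 0.01569 μm/a
  Sd branch = 0.01025·Sd^0.27·e^(0.036·RH+0.049·T) = 0.1137 μm/a
  r_corr = 0.01569 + 0.1137 = 0.1294 μm/a
Long-term exponent b (ISO 9224 Table 2, B1) = 0.667
  D(17) = 0.1294 × 17^0.667 = 0.1294 × 6.618 = 0.8565 μm
  Mass loss = 0.8565 μm × 8.96 g/cm³ = 7.674 g·m⁻²

D(17) = 7.67 g·m⁻²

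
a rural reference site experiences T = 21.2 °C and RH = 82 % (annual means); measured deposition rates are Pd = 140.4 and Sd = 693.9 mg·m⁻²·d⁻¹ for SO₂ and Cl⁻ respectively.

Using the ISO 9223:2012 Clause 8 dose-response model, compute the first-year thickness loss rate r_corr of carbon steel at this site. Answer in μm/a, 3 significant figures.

carbon steel: T>10 °C ⇒ hinge -0.054·(21.2−10) = -0.6048
  SO₂ term: 1.77·140.4^0.52·exp(0.02·82-0.6048) = 65.19
  Cl⁻ term: 0.102·693.9^0.62·exp(0.033·82+0.04·21.2) = 205.9
  sum: 65.19 + 205.9 → r_corr = 271.1 μm/a

r_corr = 271 μm/a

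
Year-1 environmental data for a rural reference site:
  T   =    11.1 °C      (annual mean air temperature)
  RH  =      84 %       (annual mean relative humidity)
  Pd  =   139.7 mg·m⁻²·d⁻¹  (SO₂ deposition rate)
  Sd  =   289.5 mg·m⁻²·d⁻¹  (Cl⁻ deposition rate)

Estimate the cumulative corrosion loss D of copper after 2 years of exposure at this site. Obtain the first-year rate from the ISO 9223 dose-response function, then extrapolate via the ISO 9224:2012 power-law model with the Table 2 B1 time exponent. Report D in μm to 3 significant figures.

D(2) = 6.62 μm

copper: T>10 °C ⇒ hinge -0.080·(11.1−10) = -0.0880
  SO₂ term: 0.0053·139.7^0.26·exp(0.059·84-0.0880) = 2.49
  Sd branch = 0.01025·Sd^0.27·e^(0.036·RH+0.049·T) = 1.678 μm/a
  sum: 2.49 + 1.678 → r_corr = 4.168 μm/a
ISO 9224: D(t) = r_corr · t^b with b = 0.667 (copper, B1)
  D(2) = 4.168 × 2^0.667 = 4.168 × 1.588 = 6.618 μm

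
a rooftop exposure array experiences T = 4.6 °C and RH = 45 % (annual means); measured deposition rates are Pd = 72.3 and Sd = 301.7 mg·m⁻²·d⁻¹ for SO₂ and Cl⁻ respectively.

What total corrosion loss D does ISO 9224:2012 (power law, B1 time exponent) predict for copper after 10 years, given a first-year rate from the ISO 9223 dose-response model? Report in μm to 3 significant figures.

copper: temperature factor f = +0.126·(-5.4) = -0.6804
  SO₂ term: 0.0053·72.3^0.26·exp(0.059·45-0.6804) = 0.1162
  Cl⁻ term: 0.01025·301.7^0.27·exp(0.036·45+0.049·4.6) = 0.3031
  r_corr = 0.1162 + 0.3031 = 0.4194 μm/a
Long-term exponent b (ISO 9224 Table 2, B1) = 0.667
  D(10) = 0.4194 × 10^0.667 = 0.4194 × 4.645 = 1.948 μm

D(10) = 1.95 μm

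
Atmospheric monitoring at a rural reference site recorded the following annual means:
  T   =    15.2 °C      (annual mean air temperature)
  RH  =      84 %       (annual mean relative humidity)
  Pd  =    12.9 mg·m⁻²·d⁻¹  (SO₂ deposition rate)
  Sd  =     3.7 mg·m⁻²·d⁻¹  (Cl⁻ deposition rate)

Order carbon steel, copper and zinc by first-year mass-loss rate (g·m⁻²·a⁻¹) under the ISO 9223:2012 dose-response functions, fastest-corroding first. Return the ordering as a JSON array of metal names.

carbon steel: T>10 °C ⇒ hinge -0.054·(15.2−10) = -0.2808
  Pd branch = 1.77·Pd^0.52·e^(0.02·RH+f) = 27.11 μm/a
  Sd branch = 0.102·Sd^0.62·e^(0.033·RH+0.04·T) = 6.742 μm/a
  r_corr = 27.11 + 6.742 = 33.85 μm/a
  mass loss = 33.85 μm/a × 7.85 g/cm³ = 265.7 g·m⁻²·a⁻¹
copper: temperature factor f = -0.080·(5.2) = -0.4160
  Pd branch = 0.0053·Pd^0.26·e^(0.059·RH+f) = 0.9654 μm/a
  Sd branch = 0.01025·Sd^0.27·e^(0.036·RH+0.049·T) = 0.6323 μm/a
  sum: 0.9654 + 0.6323 → r_corr = 1.598 μm/a
  mass loss = 1.598 μm/a × 8.96 g/cm³ = 14.32 g·m⁻²·a⁻¹
zinc: T>10 °C ⇒ hinge -0.071·(15.2−10) = -0.3692
  SO₂ term: 0.0129·12.9^0.44·exp(0.046·84-0.3692) = 1.309
  Sd branch = 0.0175·Sd^0.57·e^(0.008·RH+0.085·T) = 0.2629 μm/a
  sum: 1.309 + 0.2629 → r_corr = 1.572 μm/a
  mass loss = 1.572 μm/a × 7.14 g/cm³ = 11.23 g·m⁻²·a⁻¹
Ordering by g·m⁻²·a⁻¹: carbon steel (266) > copper (14.3) > zinc (11.2)

["carbon steel", "copper", "zinc"]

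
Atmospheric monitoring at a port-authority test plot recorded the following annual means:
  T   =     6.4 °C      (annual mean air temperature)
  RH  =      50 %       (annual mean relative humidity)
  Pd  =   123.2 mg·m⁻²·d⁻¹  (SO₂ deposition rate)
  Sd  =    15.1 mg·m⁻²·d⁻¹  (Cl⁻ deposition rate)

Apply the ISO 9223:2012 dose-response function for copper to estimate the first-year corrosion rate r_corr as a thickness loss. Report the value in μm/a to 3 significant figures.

copper: T≤10 °C ⇒ hinge +0.126·(6.4−10) = -0.4536
  Pd branch = 0.0053·Pd^0.26·e^(0.059·RH+f) = 0.2249 μm/a
  Sd branch = 0.01025·Sd^0.27·e^(0.036·RH+0.049·T) = 0.1766 μm/a
  r_corr = 0.2249 + 0.1766 = 0.4015 μm/a

r_corr = 0.402 μm/a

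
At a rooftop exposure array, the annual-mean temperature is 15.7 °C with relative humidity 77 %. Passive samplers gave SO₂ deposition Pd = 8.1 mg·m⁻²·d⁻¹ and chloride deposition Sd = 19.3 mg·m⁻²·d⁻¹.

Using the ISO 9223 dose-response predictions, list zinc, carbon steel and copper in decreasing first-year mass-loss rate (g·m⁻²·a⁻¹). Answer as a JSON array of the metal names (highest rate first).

["carbon steel", "copper", "zinc"]

zinc: f(T) = -0.071·(T−10) [T>10 °C] = -0.4047
  Pd branch = 0.0129·Pd^0.44·e^(0.046·RH+f) = 0.7462 μm/a
  Cl⁻ term: 0.0175·19.3^0.57·exp(0.008·77+0.085·15.7) = 0.6651
  sum: 0.7462 + 0.6651 → r_corr = 1.411 μm/a
  mass loss = 1.411 μm/a × 7.14 g/cm³ = 10.08 g·m⁻²·a⁻¹
carbon steel: T>10 °C ⇒ hinge -0.054·(15.7−10) = -0.3078
  SO₂ term: 1.77·8.1^0.52·exp(0.02·77-0.3078) = 18.01
  Cl⁻ term: 0.102·19.3^0.62·exp(0.033·77+0.04·15.7) = 15.2
  sum: 18.01 + 15.2 → r_corr = 33.21 μm/a
  mass loss = 33.21 μm/a × 7.85 g/cm³ = 260.7 g·m⁻²·a⁻¹
copper: temperature factor f = -0.080·(5.7) = -0.4560
  Pd branch = 0.0053·Pd^0.26·e^(0.059·RH+f) = 0.5438 μm/a
  Sd branch = 0.01025·Sd^0.27·e^(0.036·RH+0.049·T) = 0.7867 μm/a
  sum: 0.5438 + 0.7867 → r_corr = 1.33 μm/a
  mass loss = 1.33 μm/a × 8.96 g/cm³ = 11.92 g·m⁻²·a⁻¹
Ordering by g·m⁻²·a⁻¹: carbon steel (261) > copper (11.9) > zinc (10.1)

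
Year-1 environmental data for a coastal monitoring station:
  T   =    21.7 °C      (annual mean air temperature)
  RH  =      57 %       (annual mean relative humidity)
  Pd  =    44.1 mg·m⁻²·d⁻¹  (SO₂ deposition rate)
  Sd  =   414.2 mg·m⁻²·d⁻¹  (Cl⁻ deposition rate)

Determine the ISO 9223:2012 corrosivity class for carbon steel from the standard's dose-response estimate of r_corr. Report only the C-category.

C5

carbon steel: temperature factor f = -0.054·(11.7) = -0.6318
  SO₂ term: 1.77·44.1^0.52·exp(0.02·57-0.6318) = 21.08
  Cl⁻ term: 0.102·414.2^0.62·exp(0.033·57+0.04·21.7) = 66.86
  r_corr = 21.08 + 66.86 = 87.93 μm/a
87.9 μm/a falls in (80, 200] for carbon steel → category C5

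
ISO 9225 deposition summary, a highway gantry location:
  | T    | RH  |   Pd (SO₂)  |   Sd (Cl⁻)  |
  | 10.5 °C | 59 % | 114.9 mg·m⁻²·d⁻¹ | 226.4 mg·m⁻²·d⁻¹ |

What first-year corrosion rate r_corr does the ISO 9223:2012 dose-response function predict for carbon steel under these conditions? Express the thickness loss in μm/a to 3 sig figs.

r_corr = 97.5 μm/a

carbon steel: T>10 °C ⇒ hinge -0.054·(10.5−10) = -0.0270
  Pd branch = 1.77·Pd^0.52·e^(0.02·RH+f) = 66.08 μm/a
  Sd branch = 0.102·Sd^0.62·e^(0.033·RH+0.04·T) = 31.38 μm/a
  sum: 66.08 + 31.38 → r_corr = 97.46 μm/a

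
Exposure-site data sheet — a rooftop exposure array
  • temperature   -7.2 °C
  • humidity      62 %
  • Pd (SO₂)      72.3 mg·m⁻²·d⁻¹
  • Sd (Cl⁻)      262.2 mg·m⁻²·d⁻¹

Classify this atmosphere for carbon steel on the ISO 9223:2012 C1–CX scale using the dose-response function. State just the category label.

carbon steel: temperature factor f = +0.150·(-17.2) = -2.5800
  Pd branch = 1.77·Pd^0.52·e^(0.02·RH+f) = 4.293 μm/a
  Sd branch = 0.102·Sd^0.62·e^(0.033·RH+0.04·T) = 18.69 μm/a
  sum: 4.293 + 18.69 → r_corr = 22.98 μm/a
Category bounds: 1.3…25 μm/a bracket r_corr ⇒ C2

C2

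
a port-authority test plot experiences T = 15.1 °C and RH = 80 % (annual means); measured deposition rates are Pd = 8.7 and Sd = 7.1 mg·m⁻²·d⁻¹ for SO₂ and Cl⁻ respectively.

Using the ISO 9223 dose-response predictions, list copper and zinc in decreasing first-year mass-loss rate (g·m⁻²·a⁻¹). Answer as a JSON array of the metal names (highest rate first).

copper: T>10 °C ⇒ hinge -0.080·(15.1−10) = -0.4080
  SO₂ term: 0.0053·8.7^0.26·exp(0.059·80-0.4080) = 0.6938
  Sd branch = 0.01025·Sd^0.27·e^(0.036·RH+0.049·T) = 0.6496 μm/a
  r_corr = 0.6938 + 0.6496 = 1.343 μm/a
  mass loss = 1.343 μm/a × 8.96 g/cm³ = 12.04 g·m⁻²·a⁻¹
zinc: temperature factor f = -0.071·(5.1) = -0.3621
  SO₂ term: 0.0129·8.7^0.44·exp(0.046·80-0.3621) = 0.9224
  Cl⁻ term: 0.0175·7.1^0.57·exp(0.008·80+0.085·15.1) = 0.3661
  sum: 0.9224 + 0.3661 → r_corr = 1.289 μm/a
  mass loss = 1.289 μm/a × 7.14 g/cm³ = 9.2 g·m⁻²·a⁻¹
Ordering by g·m⁻²·a⁻¹: copper (12) > zinc (9.2)

["copper", "zinc"]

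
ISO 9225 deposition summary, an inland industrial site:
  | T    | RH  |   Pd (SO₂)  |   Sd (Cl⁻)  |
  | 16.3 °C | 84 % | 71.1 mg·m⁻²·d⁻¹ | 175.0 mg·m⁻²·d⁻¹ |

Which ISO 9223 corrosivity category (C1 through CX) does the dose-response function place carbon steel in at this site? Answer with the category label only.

C5

carbon steel: f(T) = -0.054·(T−10) [T>10 °C] = -0.3402
  sulphur-dioxide contribution → 62.06 μm/a
  chloride contribution → 76.97 μm/a
  total first-year rate 139 μm/a
Category bounds: 80…200 μm/a bracket r_corr ⇒ C5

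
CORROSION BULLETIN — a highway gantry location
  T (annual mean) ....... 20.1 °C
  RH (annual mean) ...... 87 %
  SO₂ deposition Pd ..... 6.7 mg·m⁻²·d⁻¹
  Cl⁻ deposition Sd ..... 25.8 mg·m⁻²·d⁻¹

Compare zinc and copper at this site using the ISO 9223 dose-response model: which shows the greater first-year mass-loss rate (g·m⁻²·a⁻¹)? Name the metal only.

copper

zinc: f(T) = -0.071·(T−10) [T>10 °C] = -0.7171
  SO₂ term: 0.0129·6.7^0.44·exp(0.046·87-0.7171) = 0.7956
  Cl⁻ term: 0.0175·25.8^0.57·exp(0.008·87+0.085·20.1) = 1.236
  sum: 0.7956 + 1.236 → r_corr = 2.031 μm/a
  mass loss = 2.031 μm/a × 7.14 g/cm³ = 14.5 g·m⁻²·a⁻¹
copper: temperature factor f = -0.080·(10.1) = -0.8080
  SO₂ term: 0.0053·6.7^0.26·exp(0.059·87-0.8080) = 0.6567
  Sd branch = 0.01025·Sd^0.27·e^(0.036·RH+0.049·T) = 1.513 μm/a
  r_corr = 0.6567 + 1.513 = 2.17 μm/a
  mass loss = 2.17 μm/a × 8.96 g/cm³ = 19.44 g·m⁻²·a⁻¹
Ordering by g·m⁻²·a⁻¹: copper (19.4) > zinc (14.5)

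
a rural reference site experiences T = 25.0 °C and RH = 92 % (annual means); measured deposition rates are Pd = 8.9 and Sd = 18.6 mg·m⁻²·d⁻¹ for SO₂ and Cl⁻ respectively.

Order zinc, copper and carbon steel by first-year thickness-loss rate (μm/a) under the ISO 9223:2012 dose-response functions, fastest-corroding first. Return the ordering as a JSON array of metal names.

zinc: temperature factor f = -0.071·(15.0) = -1.0650
  Pd branch = 0.0129·Pd^0.44·e^(0.046·RH+f) = 0.8012 μm/a
  Cl⁻ term: 0.0175·18.6^0.57·exp(0.008·92+0.085·25.0) = 1.619
  sum: 0.8012 + 1.619 → r_corr = 2.42 μm/a
copper: T>10 °C ⇒ hinge -0.080·(25.0−10) = -1.2000
  SO₂ term: 0.0053·8.9^0.26·exp(0.059·92-1.2000) = 0.6417
  Cl⁻ term: 0.01025·18.6^0.27·exp(0.036·92+0.049·25.0) = 2.108
  r_corr = 0.6417 + 2.108 = 2.75 μm/a
carbon steel: temperature factor f = -0.054·(15.0) = -0.8100
  SO₂ term: 1.77·8.9^0.52·exp(0.02·92-0.8100) = 15.45
  Cl⁻ term: 0.102·18.6^0.62·exp(0.033·92+0.04·25.0) = 35.36
  sum: 15.45 + 35.36 → r_corr = 50.81 μm/a
Ordering by μm/a: carbon steel (50.8) > copper (2.75) > zinc (2.42)

["carbon steel", "copper", "zinc"]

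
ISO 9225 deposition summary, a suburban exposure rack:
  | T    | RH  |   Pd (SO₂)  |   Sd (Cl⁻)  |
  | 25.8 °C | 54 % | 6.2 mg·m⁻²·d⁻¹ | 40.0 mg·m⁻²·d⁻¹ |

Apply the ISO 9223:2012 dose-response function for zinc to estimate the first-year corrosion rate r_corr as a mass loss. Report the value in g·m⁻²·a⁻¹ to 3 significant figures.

r_corr = 14.9 g·m⁻²·a⁻¹

zinc: temperature factor f = -0.071·(15.8) = -1.1218
  sulphur-dioxide contribution → 0.1124 μm/a
  chloride contribution → 1.978 μm/a
  ⇒ r_corr(zinc) = 2.09 μm/a
Convert to mass loss: 2.09 μm/a × 7.14 g/cm³ = 14.93 g·m⁻²·a⁻¹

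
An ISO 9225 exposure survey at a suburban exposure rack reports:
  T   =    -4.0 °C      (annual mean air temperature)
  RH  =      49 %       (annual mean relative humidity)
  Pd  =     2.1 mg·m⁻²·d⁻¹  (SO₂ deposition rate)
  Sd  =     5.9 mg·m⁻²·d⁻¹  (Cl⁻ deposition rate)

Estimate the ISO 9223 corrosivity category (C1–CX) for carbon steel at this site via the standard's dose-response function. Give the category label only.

C2

carbon steel: T≤10 °C ⇒ hinge +0.150·(-4.0−10) = -2.1000
  Pd branch = 1.77·Pd^0.52·e^(0.02·RH+f) = 0.8494 μm/a
  Cl⁻ term: 0.102·5.9^0.62·exp(0.033·49+0.04·-4.0) = 1.316
  sum: 0.8494 + 1.316 → r_corr = 2.166 μm/a
Category bounds: 1.3…25 μm/a bracket r_corr ⇒ C2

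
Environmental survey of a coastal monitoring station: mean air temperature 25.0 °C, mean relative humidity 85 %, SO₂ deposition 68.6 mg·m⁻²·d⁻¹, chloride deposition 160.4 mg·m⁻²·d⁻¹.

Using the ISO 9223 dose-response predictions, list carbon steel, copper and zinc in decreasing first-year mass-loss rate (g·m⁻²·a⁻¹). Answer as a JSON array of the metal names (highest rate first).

["carbon steel", "zinc", "copper"]

carbon steel: f(T) = -0.054·(T−10) [T>10 °C] = -0.8100
  Pd branch = 1.77·Pd^0.52·e^(0.02·RH+f) = 38.85 μm/a
  Sd branch = 0.102·Sd^0.62·e^(0.033·RH+0.04·T) = 106.7 μm/a
  r_corr = 38.85 + 106.7 = 145.6 μm/a
  mass loss = 145.6 μm/a × 7.85 g/cm³ = 1143 g·m⁻²·a⁻¹
copper: f(T) = -0.080·(T−10) [T>10 °C] = -1.2000
  Pd branch = 0.0053·Pd^0.26·e^(0.059·RH+f) = 0.722 μm/a
  Cl⁻ term: 0.01025·160.4^0.27·exp(0.036·85+0.049·25.0) = 2.931
  sum: 0.722 + 2.931 → r_corr = 3.653 μm/a
  mass loss = 3.653 μm/a × 8.96 g/cm³ = 32.74 g·m⁻²·a⁻¹
zinc: T>10 °C ⇒ hinge -0.071·(25.0−10) = -1.0650
  Pd branch = 0.0129·Pd^0.44·e^(0.046·RH+f) = 1.426 μm/a
  Cl⁻ term: 0.0175·160.4^0.57·exp(0.008·85+0.085·25.0) = 5.226
  r_corr = 1.426 + 5.226 = 6.652 μm/a
  mass loss = 6.652 μm/a × 7.14 g/cm³ = 47.5 g·m⁻²·a⁻¹
Ordering by g·m⁻²·a⁻¹: carbon steel (1140) > zinc (47.5) > copper (32.7)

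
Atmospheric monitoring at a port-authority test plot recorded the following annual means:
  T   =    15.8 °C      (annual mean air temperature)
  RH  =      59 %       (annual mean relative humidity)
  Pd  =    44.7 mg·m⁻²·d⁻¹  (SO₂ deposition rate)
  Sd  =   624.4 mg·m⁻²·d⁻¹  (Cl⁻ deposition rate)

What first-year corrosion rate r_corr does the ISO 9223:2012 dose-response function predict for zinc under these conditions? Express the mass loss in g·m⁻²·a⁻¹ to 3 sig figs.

zinc: f(T) = -0.071·(T−10) [T>10 °C] = -0.4118
  Pd branch = 0.0129·Pd^0.44·e^(0.046·RH+f) = 0.6864 μm/a
  Cl⁻ term: 0.0175·624.4^0.57·exp(0.008·59+0.085·15.8) = 4.214
  r_corr = 0.6864 + 4.214 = 4.9 μm/a
Convert to mass loss: 4.9 μm/a × 7.14 g/cm³ = 34.99 g·m⁻²·a⁻¹

r_corr = 35.0 g·m⁻²·a⁻¹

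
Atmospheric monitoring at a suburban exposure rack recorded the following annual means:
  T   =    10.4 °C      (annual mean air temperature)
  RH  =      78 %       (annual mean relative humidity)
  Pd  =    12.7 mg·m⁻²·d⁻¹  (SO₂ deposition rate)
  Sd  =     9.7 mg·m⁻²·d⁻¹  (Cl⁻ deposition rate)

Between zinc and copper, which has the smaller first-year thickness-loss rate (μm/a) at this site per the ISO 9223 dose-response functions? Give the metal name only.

zinc: f(T) = -0.071·(T−10) [T>10 °C] = -0.0284
  SO₂ term: 0.0129·12.7^0.44·exp(0.046·78-0.0284) = 1.387
  Sd branch = 0.0175·Sd^0.57·e^(0.008·RH+0.085·T) = 0.2887 μm/a
  r_corr = 1.387 + 0.2887 = 1.676 μm/a
copper: f(T) = -0.080·(T−10) [T>10 °C] = -0.0320
  Pd branch = 0.0053·Pd^0.26·e^(0.059·RH+f) = 0.9908 μm/a
  Cl⁻ term: 0.01025·9.7^0.27·exp(0.036·78+0.049·10.4) = 0.5224
  sum: 0.9908 + 0.5224 → r_corr = 1.513 μm/a
Ordering by μm/a: zinc (1.68) > copper (1.51)

copper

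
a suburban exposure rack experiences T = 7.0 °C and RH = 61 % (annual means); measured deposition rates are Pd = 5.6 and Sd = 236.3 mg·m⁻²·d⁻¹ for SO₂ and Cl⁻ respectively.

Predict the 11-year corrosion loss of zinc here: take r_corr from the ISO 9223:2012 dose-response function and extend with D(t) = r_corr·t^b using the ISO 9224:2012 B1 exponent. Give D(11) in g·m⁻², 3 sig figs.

zinc: temperature factor f = +0.038·(-3.0) = -0.1140
  sulphur-dioxide contribution → 0.4064 μm/a
  chloride contribution → 1.165 μm/a
  total first-year rate 1.571 μm/a
Power-law: D(11) = r_corr · 11^0.813
  D(11) = 1.571 × 11^0.813 = 1.571 × 7.025 = 11.04 μm
  Mass loss = 11.04 μm × 7.14 g/cm³ = 78.81 g·m⁻²

D(11) = 78.8 g·m⁻²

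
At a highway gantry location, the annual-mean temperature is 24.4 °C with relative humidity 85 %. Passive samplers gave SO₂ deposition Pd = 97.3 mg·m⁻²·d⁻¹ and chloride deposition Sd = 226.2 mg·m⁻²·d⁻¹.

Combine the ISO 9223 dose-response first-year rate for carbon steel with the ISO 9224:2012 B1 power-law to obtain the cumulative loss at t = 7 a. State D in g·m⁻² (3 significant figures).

D(7) = 3.85e+03 g·m⁻²

carbon steel: f(T) = -0.054·(T−10) [T>10 °C] = -0.7776
  Pd branch = 1.77·Pd^0.52·e^(0.02·RH+f) = 48.13 μm/a
  Cl⁻ term: 0.102·226.2^0.62·exp(0.033·85+0.04·24.4) = 129
  sum: 48.13 + 129 → r_corr = 177.1 μm/a
Long-term exponent b (ISO 9224 Table 2, B1) = 0.523
  D(7) = 177.1 × 7^0.523 = 177.1 × 2.767 = 490 μm
  Mass loss = 490 μm × 7.85 g/cm³ = 3846 g·m⁻²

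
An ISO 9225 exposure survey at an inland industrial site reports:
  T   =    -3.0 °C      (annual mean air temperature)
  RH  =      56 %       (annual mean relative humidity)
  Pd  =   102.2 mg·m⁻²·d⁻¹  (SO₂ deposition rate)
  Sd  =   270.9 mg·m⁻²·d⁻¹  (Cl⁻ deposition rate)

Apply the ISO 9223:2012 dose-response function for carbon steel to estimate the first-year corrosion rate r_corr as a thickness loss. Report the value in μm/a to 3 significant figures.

carbon steel: f(T) = +0.150·(T−10) [T≤10 °C] = -1.9500
  SO₂ term: 1.77·102.2^0.52·exp(0.02·56-1.9500) = 8.559
  Sd branch = 0.102·Sd^0.62·e^(0.033·RH+0.04·T) = 18.51 μm/a
  r_corr = 8.559 + 18.51 = 27.07 μm/a

r_corr = 27.1 μm/a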